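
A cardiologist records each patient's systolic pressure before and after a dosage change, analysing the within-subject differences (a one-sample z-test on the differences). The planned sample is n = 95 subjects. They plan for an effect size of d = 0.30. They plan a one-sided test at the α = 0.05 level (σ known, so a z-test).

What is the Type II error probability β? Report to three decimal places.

β ≈ 0.100

Noncentrality parameter: δ = d·√n = 0.30 × √95 = 2.9240
Critical value for a one-sided test at α = 0.05: z_α = 1.645.
Power = P(Z > 1.645 − δ) = Φ(1.279) = 0.8996.
Type II error: β = 1 − power = 1 − 0.8996 = 0.1004.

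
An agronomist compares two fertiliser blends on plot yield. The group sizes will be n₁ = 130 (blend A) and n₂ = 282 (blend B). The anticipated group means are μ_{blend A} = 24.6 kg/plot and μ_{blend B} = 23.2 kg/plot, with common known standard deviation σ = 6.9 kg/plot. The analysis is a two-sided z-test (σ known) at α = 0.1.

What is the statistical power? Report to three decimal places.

Power ≈ 0.606

Standardized effect: d = |μ_{blend A} − μ_{blend B}| / σ = |24.6 − 23.2| / 6.9 = 0.2029
Noncentrality parameter: δ = d / √(1/n₁ + 1/n₂) = 0.2029 / √(1/130 + 1/282) = 1.9139
Critical value for a two-sided test at α = 0.1: z_{α/2} = 1.645.
Power = Φ(δ − 1.645) + Φ(−δ − 1.645) = Φ(0.269) + Φ(-3.559) = 0.6061 + 0.0002 = 0.6063.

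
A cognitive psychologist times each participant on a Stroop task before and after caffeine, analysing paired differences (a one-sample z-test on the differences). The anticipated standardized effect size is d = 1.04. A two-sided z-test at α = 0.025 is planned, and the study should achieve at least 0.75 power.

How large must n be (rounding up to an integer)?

For power 0.75 need Φ(δ − z_{0.0125}) = 0.75, so δ = z_{0.0125} + z_{0.25} = 2.241 + 0.674 = 2.916.
(For δ > 0 the lower-tail rejection region contributes negligibly to power, so the one-term inversion is standard.)
δ = d·√n ⇒ n = (δ/d)² = (2.916 / 1.04)² = 7.86.
Round up to the next whole unit.

n = 8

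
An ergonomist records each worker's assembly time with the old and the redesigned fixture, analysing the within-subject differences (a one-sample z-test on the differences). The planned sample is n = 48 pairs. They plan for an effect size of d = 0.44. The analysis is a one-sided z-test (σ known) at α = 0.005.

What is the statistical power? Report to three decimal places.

Power ≈ 0.682

Noncentrality parameter: δ = d·√n = 0.44 × √48 = 3.0484
One-sided α = 0.005 → critical value z_{0.005} = 2.576.
Power = P(Z > 2.576 − δ) = Φ(0.473) = 0.6817.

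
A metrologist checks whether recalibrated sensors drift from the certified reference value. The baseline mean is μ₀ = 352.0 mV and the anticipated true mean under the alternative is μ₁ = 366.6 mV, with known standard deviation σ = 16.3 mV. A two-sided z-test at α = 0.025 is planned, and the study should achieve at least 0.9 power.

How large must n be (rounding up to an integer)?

n = 16

Standardized effect: d = |μ₁ − μ₀| / σ = |366.6 − 352.0| / 16.3 = 0.8957
Set Φ(δ − 2.241) = 0.9; then δ − 2.241 = Φ⁻¹(0.9) = 1.282, giving δ = 3.523.
(The Φ(−δ − z_{α/2}) term is vanishingly small for δ > 0 and is dropped in the standard sample-size formula.)
δ = d·√n ⇒ n = (δ/d)² = (3.523 / 0.8957)² = 15.47.
Rounding up, n = 16.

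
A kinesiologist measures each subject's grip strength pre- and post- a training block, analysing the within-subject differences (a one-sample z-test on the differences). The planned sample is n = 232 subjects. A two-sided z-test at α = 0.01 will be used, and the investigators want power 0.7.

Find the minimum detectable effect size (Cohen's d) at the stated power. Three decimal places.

Need Φ(δ − 2.576) = 0.7, so δ = 2.576 + 0.524 = 3.100.
(Lower-tail contribution to power is negligible for δ > 0.)
δ = d·√n ⇒ d = δ/√n = 3.100/√232 = 0.2035.

d ≈ 0.204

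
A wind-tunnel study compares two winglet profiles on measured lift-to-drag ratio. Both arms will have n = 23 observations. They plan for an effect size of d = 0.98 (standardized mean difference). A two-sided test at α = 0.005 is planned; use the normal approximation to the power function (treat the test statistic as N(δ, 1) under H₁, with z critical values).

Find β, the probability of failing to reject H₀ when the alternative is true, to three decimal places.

β ≈ 0.303

Noncentrality parameter: δ = d·√(n/2) = 0.98 × √(23/2) = 3.3233
Critical value for a two-sided test at α = 0.005: z_{α/2} = 2.807.
Power = Φ(δ − 2.807) + Φ(−δ − 2.807) = Φ(0.516) + Φ(-6.130) = 0.6972 + 0.0000 = 0.6972.
Type II error: β = 1 − power = 1 − 0.6972 = 0.3028.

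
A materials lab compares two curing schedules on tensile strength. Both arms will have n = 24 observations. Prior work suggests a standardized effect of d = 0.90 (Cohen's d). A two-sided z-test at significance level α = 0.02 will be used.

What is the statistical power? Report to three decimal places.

Noncentrality parameter: δ = d·√(n/2) = 0.90 × √(24/2) = 3.1177
Two-sided α = 0.02 → critical value z_{0.01} = 2.326.
Power = Φ(δ − 2.326) + Φ(−δ − 2.326) = Φ(0.791) + Φ(-5.444) = 0.7856 + 0.0000 = 0.7856.

Power ≈ 0.786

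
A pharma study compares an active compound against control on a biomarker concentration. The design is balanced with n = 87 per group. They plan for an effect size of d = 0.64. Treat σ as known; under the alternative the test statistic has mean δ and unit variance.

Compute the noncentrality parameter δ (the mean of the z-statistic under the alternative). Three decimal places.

The noncentrality parameter scales effect size by the design's sample-size factor: δ = d·√(n/2) = 0.64 × √(87/2) = 4.2211

δ ≈ 4.221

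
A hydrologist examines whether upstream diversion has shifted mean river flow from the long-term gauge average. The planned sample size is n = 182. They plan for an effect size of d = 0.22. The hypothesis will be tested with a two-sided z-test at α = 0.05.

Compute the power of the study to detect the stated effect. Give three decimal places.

Noncentrality parameter: δ = d·√n = 0.22 × √182 = 2.9680
Critical value for a two-sided test at α = 0.05: z_{α/2} = 1.960.
Power = Φ(δ − 1.960) + Φ(−δ − 1.960) = Φ(1.008) + Φ(-4.928) = 0.8433 + 0.0000 = 0.8433.

Power ≈ 0.843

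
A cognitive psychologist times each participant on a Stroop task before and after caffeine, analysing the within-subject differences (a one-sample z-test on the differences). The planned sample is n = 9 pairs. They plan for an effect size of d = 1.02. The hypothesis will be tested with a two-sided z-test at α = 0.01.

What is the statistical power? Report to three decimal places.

Noncentrality parameter: δ = d·√n = 1.02 × √9 = 3.0600
Two-sided α = 0.01 → critical value z_{0.005} = 2.576.
Power = Φ(δ − 2.576) + Φ(−δ − 2.576) = Φ(0.484) + Φ(-5.636) = 0.6859 + 0.0000 = 0.6859.

Power ≈ 0.686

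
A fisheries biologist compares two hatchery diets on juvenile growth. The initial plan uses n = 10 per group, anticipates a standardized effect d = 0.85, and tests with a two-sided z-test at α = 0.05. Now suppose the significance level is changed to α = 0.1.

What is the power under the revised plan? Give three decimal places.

δ = d·√(n/2) = 0.85 × √(10/2) = 1.9007 (unchanged). New critical value: z_{0.05} = 1.645.
Revised power = Φ(δ − 1.645) + Φ(−δ − 1.645) = Φ(0.256) + Φ(-3.546) = 0.6009 + 0.0002 = 0.6011.

Power ≈ 0.601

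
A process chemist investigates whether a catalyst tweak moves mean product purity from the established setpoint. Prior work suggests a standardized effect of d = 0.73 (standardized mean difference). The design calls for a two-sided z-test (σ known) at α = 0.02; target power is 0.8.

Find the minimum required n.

For power 0.8 need Φ(δ − z_{0.01}) = 0.8, so δ = z_{0.01} + z_{0.20} = 2.326 + 0.842 = 3.168.
(The Φ(−δ − z_{α/2}) term is vanishingly small for δ > 0 and is dropped in the standard sample-size formula.)
δ = d·√n ⇒ n = (δ/d)² = (3.168 / 0.73)² = 18.83.
Round up to the next whole unit.

n = 19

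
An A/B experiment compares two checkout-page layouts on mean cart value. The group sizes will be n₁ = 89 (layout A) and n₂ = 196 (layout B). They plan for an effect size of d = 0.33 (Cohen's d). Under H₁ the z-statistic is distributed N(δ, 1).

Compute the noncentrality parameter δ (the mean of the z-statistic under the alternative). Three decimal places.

The noncentrality parameter scales effect size by the design's sample-size factor: δ = d / √(1/n₁ + 1/n₂) = 0.33 / √(1/89 + 1/196) = 2.5818

δ ≈ 2.582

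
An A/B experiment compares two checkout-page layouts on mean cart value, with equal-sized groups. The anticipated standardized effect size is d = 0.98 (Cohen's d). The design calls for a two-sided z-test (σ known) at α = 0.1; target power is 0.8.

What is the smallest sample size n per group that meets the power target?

n = 13 per group

For power 0.8 need Φ(δ − z_{0.05}) = 0.8, so δ = z_{0.05} + z_{0.20} = 1.645 + 0.842 = 2.486.
(The Φ(−δ − z_{α/2}) term is vanishingly small for δ > 0 and is dropped in the standard sample-size formula.)
δ = d·√(n/2) ⇒ n = 2(δ/d)² = 2 × (2.486 / 0.98)² = 12.87.
Round up to the next whole unit.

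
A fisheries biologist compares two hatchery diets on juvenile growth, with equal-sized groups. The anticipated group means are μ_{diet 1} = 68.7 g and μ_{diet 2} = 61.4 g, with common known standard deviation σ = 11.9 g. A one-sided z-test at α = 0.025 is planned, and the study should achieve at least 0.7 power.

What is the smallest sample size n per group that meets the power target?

Standardized effect: d = |μ_{diet 1} − μ_{diet 2}| / σ = |68.7 − 61.4| / 11.9 = 0.6134
For power 0.7 need Φ(δ − z_{0.025}) = 0.7, so δ = z_{0.025} + z_{0.30} = 1.960 + 0.524 = 2.484.
δ = d·√(n/2) ⇒ n = 2(δ/d)² = 2 × (2.484 / 0.6134)² = 32.80.
Rounding up, n = 33 per group.

n = 33 per group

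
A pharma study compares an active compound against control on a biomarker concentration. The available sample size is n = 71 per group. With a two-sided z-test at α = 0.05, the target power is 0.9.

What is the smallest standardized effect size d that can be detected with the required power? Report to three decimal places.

d ≈ 0.544

Required noncentrality: δ = z_{0.025} + z_{0.10} = 1.960 + 1.282 = 3.242.
(The second rejection-region term Φ(−δ − z_{α/2}) is negligible and dropped.)
δ = d·√(n/2) ⇒ d = δ/√(n/2) = 3.242/√(71/2) = 0.5440.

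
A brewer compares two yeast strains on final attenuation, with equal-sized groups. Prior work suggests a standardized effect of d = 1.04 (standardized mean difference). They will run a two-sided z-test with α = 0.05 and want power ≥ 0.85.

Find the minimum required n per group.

Set Φ(δ − 1.960) = 0.85; then δ − 1.960 = Φ⁻¹(0.85) = 1.036, giving δ = 2.996.
(The Φ(−δ − z_{α/2}) term is vanishingly small for δ > 0 and is dropped in the standard sample-size formula.)
δ = d·√(n/2) ⇒ n = 2(δ/d)² = 2 × (2.996 / 1.04)² = 16.60.
Rounding up, n = 17 per group.

n = 17 per group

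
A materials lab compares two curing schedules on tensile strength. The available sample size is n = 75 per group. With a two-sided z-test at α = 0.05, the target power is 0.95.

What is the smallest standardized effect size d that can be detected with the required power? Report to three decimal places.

Required noncentrality: δ = z_{0.025} + z_{0.05} = 1.960 + 1.645 = 3.605.
(The second rejection-region term Φ(−δ − z_{α/2}) is negligible and dropped.)
δ = d·√(n/2) ⇒ d = δ/√(n/2) = 3.605/√(75/2) = 0.5887.

d ≈ 0.589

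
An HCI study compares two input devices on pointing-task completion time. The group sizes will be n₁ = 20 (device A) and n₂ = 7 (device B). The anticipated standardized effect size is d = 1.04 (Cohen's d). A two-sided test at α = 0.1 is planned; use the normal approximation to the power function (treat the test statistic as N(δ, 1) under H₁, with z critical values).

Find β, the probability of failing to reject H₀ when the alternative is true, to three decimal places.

β ≈ 0.235

Noncentrality parameter: δ = d / √(1/n₁ + 1/n₂) = 1.04 / √(1/20 + 1/7) = 2.3682
Two-sided α = 0.1 → critical value z_{0.05} = 1.645.
Power = Φ(δ − 1.645) + Φ(−δ − 1.645) = Φ(0.723) + Φ(-4.013) = 0.7653 + 0.0000 = 0.7653.
Type II error: β = 1 − power = 1 − 0.7653 = 0.2347.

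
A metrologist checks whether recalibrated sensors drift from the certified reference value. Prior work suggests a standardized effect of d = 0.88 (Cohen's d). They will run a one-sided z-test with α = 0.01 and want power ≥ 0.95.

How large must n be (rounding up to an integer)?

For power 0.95 need Φ(δ − z_{0.01}) = 0.95, so δ = z_{0.01} + z_{0.05} = 2.326 + 1.645 = 3.971.
δ = d·√n ⇒ n = (δ/d)² = (3.971 / 0.88)² = 20.36.
Round up to the next whole unit.

n = 21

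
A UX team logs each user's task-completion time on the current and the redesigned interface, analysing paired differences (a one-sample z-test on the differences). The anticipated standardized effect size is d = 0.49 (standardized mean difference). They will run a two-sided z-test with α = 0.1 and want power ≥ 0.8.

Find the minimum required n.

n = 26

Set Φ(δ − 1.645) = 0.8; then δ − 1.645 = Φ⁻¹(0.8) = 0.842, giving δ = 2.486.
(Ignoring the negligible lower-tail rejection probability gives the usual closed-form inversion.)
δ = d·√n ⇒ n = (δ/d)² = (2.486 / 0.49)² = 25.75.
Round up to the next whole unit.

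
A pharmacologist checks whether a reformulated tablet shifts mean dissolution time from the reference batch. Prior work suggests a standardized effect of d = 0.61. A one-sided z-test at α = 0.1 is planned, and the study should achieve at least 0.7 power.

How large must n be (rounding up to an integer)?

For power 0.7 need Φ(δ − z_{0.1}) = 0.7, so δ = z_{0.1} + z_{0.30} = 1.282 + 0.524 = 1.806.
δ = d·√n ⇒ n = (δ/d)² = (1.806 / 0.61)² = 8.77.
Round up to the next whole unit.

n = 9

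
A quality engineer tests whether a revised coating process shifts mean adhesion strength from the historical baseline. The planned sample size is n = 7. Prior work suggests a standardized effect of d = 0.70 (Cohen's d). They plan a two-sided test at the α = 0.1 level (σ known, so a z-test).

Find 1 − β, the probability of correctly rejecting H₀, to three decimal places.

Power ≈ 0.582

Noncentrality parameter: δ = d·√n = 0.70 × √7 = 1.8520
Critical value for a two-sided test at α = 0.1: z_{α/2} = 1.645.
Power = Φ(δ − 1.645) + Φ(−δ − 1.645) = Φ(0.207) + Φ(-3.497) = 0.5821 + 0.0002 = 0.5823.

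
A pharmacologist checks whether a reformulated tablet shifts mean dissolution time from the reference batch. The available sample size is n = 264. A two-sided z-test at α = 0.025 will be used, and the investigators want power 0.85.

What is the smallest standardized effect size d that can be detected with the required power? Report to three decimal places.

d ≈ 0.202

Need Φ(δ − 2.241) = 0.85, so δ = 2.241 + 1.036 = 3.278.
(The second rejection-region term Φ(−δ − z_{α/2}) is negligible and dropped.)
δ = d·√n ⇒ d = δ/√n = 3.278/√264 = 0.2017.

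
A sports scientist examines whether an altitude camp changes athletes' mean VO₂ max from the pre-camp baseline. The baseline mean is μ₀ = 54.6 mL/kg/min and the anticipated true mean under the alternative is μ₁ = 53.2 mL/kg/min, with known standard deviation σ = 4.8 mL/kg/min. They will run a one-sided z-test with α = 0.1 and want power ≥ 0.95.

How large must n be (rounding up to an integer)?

n = 101

Standardized effect: d = |μ₁ − μ₀| / σ = |53.2 − 54.6| / 4.8 = 0.2917
For power 0.95 need Φ(δ − z_{0.1}) = 0.95, so δ = z_{0.1} + z_{0.05} = 1.282 + 1.645 = 2.926.
δ = d·√n ⇒ n = (δ/d)² = (2.926 / 0.2917)² = 100.67.
Round up to the next whole unit.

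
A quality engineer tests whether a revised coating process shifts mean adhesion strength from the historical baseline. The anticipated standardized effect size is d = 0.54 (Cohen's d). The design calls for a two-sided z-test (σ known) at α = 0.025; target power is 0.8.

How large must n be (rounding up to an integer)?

n = 33

Set Φ(δ − 2.241) = 0.8; then δ − 2.241 = Φ⁻¹(0.8) = 0.842, giving δ = 3.083.
(Ignoring the negligible lower-tail rejection probability gives the usual closed-form inversion.)
δ = d·√n ⇒ n = (δ/d)² = (3.083 / 0.54)² = 32.60.
Rounding up, n = 33.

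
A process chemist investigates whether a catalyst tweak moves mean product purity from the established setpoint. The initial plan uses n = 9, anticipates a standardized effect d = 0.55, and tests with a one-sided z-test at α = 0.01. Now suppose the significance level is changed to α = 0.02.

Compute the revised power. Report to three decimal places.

δ = d·√n = 0.55 × √9 = 1.6500 (unchanged). New critical value: z_{0.02} = 2.054.
Revised power = P(Z > 2.054 − δ) = Φ(-0.404) = 0.3432.

Power ≈ 0.343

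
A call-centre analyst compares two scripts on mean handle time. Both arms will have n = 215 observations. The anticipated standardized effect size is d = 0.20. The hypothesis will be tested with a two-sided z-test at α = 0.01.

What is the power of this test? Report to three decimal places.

Noncentrality parameter: δ = d·√(n/2) = 0.20 × √(215/2) = 2.0736
Critical value for a two-sided test at α = 0.01: z_{α/2} = 2.576.
Power = Φ(δ − 2.576) + Φ(−δ − 2.576) = Φ(-0.502) + Φ(-4.649) = 0.3078 + 0.0000 = 0.3078.

Power ≈ 0.308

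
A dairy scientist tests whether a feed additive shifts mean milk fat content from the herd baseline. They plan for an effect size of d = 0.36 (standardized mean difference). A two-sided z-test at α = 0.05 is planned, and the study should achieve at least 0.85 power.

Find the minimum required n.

n = 70

For power 0.85 need Φ(δ − z_{0.025}) = 0.85, so δ = z_{0.025} + z_{0.15} = 1.960 + 1.036 = 2.996.
(Ignoring the negligible lower-tail rejection probability gives the usual closed-form inversion.)
δ = d·√n ⇒ n = (δ/d)² = (2.996 / 0.36)² = 69.28.
Round up to the next whole unit.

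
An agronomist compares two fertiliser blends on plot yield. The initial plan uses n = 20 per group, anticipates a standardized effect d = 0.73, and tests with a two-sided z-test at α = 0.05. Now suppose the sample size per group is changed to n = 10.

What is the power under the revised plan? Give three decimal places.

With n = 10 per group: δ = d·√(n/2) = 0.73 × √(10/2) = 1.6323. Critical value z_{0.025} = 1.960.
Revised power = Φ(δ − 1.960) + Φ(−δ − 1.960) = Φ(-0.328) + Φ(-3.592) = 0.3716 + 0.0002 = 0.3718.

Power ≈ 0.372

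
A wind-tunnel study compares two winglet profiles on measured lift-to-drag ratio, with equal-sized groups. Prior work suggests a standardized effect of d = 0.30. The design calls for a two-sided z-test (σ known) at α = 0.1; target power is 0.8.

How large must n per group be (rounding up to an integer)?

n = 138 per group

For power 0.8 need Φ(δ − z_{0.05}) = 0.8, so δ = z_{0.05} + z_{0.20} = 1.645 + 0.842 = 2.486.
(Ignoring the negligible lower-tail rejection probability gives the usual closed-form inversion.)
δ = d·√(n/2) ⇒ n = 2(δ/d)² = 2 × (2.486 / 0.30)² = 137.39.
Rounding up, n = 138 per group.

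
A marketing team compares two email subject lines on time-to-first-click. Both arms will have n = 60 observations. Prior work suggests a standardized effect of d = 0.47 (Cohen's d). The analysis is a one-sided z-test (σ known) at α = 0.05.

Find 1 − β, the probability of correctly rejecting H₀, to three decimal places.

Power ≈ 0.824

Noncentrality parameter: δ = d·√(n/2) = 0.47 × √(60/2) = 2.5743
One-sided α = 0.05 → critical value z_{0.05} = 1.645.
Power = P(Z > 1.645 − δ) = Φ(0.929) = 0.8237.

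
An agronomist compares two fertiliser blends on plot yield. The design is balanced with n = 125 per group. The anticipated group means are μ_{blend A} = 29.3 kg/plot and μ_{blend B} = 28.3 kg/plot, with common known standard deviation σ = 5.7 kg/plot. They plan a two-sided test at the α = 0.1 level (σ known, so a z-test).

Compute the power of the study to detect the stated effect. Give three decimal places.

Power ≈ 0.399

Standardized effect: d = |μ_{blend A} − μ_{blend B}| / σ = |29.3 − 28.3| / 5.7 = 0.1754
Noncentrality parameter: δ = d·√(n/2) = 0.1754 × √(125/2) = 1.3870
Critical value for a two-sided test at α = 0.1: z_{α/2} = 1.645.
Power = Φ(δ − 1.645) + Φ(−δ − 1.645) = Φ(-0.258) + Φ(-3.032) = 0.3982 + 0.0012 = 0.3995.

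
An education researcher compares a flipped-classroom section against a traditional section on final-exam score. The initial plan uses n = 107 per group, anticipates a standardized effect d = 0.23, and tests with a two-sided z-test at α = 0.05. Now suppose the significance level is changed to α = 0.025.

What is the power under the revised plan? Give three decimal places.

δ = d·√(n/2) = 0.23 × √(107/2) = 1.6823 (unchanged). New critical value: z_{0.0125} = 2.241.
Revised power = Φ(δ − 2.241) + Φ(−δ − 2.241) = Φ(-0.559) + Φ(-3.924) = 0.2880 + 0.0000 = 0.2881.

Power ≈ 0.288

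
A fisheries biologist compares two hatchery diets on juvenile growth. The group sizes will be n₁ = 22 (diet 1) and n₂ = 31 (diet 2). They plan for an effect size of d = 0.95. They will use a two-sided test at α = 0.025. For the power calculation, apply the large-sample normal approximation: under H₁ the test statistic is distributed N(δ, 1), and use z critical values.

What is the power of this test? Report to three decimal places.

Power ≈ 0.878

Noncentrality parameter: δ = d / √(1/n₁ + 1/n₂) = 0.95 / √(1/22 + 1/31) = 3.4078
Two-sided α = 0.025 → critical value z_{0.0125} = 2.241.
Power = Φ(δ − 2.241) + Φ(−δ − 2.241) = Φ(1.166) + Φ(-5.649) = 0.8783 + 0.0000 = 0.8783.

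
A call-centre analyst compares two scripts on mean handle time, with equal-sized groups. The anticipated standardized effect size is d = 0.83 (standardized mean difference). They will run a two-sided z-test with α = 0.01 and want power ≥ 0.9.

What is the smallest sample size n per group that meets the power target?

n = 44 per group

Set Φ(δ − 2.576) = 0.9; then δ − 2.576 = Φ⁻¹(0.9) = 1.282, giving δ = 3.857.
(For δ > 0 the lower-tail rejection region contributes negligibly to power, so the one-term inversion is standard.)
δ = d·√(n/2) ⇒ n = 2(δ/d)² = 2 × (3.857 / 0.83)² = 43.20.
Round up to the next whole unit.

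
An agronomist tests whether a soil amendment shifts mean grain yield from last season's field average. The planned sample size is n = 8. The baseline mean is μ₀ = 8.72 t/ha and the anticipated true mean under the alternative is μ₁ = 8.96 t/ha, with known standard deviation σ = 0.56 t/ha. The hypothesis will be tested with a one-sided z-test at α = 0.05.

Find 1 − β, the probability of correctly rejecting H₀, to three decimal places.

Standardized effect: d = |μ₁ − μ₀| / σ = |8.96 − 8.72| / 0.56 = 0.4286
Noncentrality parameter: λ = d·√n = 0.4286 × √8 = 1.2122
One-sided α = 0.05 → critical value z_{0.05} = 1.645.
Power = Φ(λ − 1.645) = Φ(-0.433) = 0.3326.

Power ≈ 0.333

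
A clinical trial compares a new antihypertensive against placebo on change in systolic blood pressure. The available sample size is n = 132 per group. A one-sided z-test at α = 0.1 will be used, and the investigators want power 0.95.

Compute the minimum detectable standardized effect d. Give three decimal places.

d ≈ 0.360

Need Φ(δ − 1.282) = 0.95, so δ = 1.282 + 1.645 = 2.926.
δ = d·√(n/2) ⇒ d = δ/√(n/2) = 2.926/√(132/2) = 0.3602.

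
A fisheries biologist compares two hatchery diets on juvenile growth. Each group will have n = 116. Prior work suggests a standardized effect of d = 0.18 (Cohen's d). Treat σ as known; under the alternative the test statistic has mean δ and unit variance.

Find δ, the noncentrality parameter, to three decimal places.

δ ≈ 1.371

The noncentrality parameter scales effect size by the design's sample-size factor: δ = d·√(n/2) = 0.18 × √(116/2) = 1.3708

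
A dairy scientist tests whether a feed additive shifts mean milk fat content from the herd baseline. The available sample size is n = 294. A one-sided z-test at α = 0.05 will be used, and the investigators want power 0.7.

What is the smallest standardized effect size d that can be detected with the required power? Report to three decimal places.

Required noncentrality: δ = z_{0.05} + z_{0.30} = 1.645 + 0.524 = 2.169.
δ = d·√n ⇒ d = δ/√n = 2.169/√294 = 0.1265.

d ≈ 0.127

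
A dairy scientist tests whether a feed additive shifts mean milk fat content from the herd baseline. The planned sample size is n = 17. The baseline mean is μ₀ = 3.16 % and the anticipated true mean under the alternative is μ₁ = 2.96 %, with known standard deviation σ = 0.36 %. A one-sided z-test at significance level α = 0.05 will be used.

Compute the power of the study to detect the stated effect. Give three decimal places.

Standardized effect: d = |μ₁ − μ₀| / σ = |2.96 − 3.16| / 0.36 = 0.5556
Noncentrality parameter: δ = d·√n = 0.5556 × √17 = 2.2906
One-sided α = 0.05 → critical value z_{0.05} = 1.645.
Power = Φ(δ − 1.645) = Φ(0.646) = 0.7408.

Power ≈ 0.741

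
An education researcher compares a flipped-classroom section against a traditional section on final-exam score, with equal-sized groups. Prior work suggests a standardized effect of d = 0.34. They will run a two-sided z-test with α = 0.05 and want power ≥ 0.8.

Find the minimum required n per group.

n = 136 per group

Set Φ(δ − 1.960) = 0.8; then δ − 1.960 = Φ⁻¹(0.8) = 0.842, giving δ = 2.802.
(For δ > 0 the lower-tail rejection region contributes negligibly to power, so the one-term inversion is standard.)
δ = d·√(n/2) ⇒ n = 2(δ/d)² = 2 × (2.802 / 0.34)² = 135.79.
Round up to the next whole unit.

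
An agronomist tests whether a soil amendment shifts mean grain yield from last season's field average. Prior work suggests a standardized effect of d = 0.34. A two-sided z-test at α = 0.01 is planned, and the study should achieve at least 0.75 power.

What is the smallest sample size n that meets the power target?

n = 92

For power 0.75 need Φ(δ − z_{0.005}) = 0.75, so δ = z_{0.005} + z_{0.25} = 2.576 + 0.674 = 3.250.
(Ignoring the negligible lower-tail rejection probability gives the usual closed-form inversion.)
δ = d·√n ⇒ n = (δ/d)² = (3.250 / 0.34)² = 91.39.
Round up to the next whole unit.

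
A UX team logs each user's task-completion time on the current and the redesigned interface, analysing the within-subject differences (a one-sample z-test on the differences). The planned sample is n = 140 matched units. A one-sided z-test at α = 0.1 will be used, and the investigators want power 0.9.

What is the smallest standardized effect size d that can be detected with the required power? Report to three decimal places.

Need Φ(δ − 1.282) = 0.9, so δ = 1.282 + 1.282 = 2.563.
δ = d·√n ⇒ d = δ/√n = 2.563/√140 = 0.2166.

d ≈ 0.217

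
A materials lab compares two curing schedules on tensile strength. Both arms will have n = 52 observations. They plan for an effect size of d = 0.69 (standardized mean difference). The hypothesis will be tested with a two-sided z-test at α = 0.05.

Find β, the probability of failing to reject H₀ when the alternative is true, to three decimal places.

β ≈ 0.060

Noncentrality parameter: δ = d·√(n/2) = 0.69 × √(52/2) = 3.5183
Critical value for a two-sided test at α = 0.05: z_{α/2} = 1.960.
Power = Φ(δ − 1.960) + Φ(−δ − 1.960) = Φ(1.558) + Φ(-5.478) = 0.9404 + 0.0000 = 0.9404.
Type II error: β = 1 − power = 1 − 0.9404 = 0.0596.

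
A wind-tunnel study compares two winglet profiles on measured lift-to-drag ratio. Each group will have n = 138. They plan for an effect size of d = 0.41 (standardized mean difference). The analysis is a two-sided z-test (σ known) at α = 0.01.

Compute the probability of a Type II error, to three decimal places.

Noncentrality parameter: δ = d·√(n/2) = 0.41 × √(138/2) = 3.4057
Critical value for a two-sided test at α = 0.01: z_{α/2} = 2.576.
Power = Φ(δ − 2.576) + Φ(−δ − 2.576) = Φ(0.830) + Φ(-5.982) = 0.7967 + 0.0000 = 0.7967.
Type II error: β = 1 − power = 1 − 0.7967 = 0.2033.

β ≈ 0.203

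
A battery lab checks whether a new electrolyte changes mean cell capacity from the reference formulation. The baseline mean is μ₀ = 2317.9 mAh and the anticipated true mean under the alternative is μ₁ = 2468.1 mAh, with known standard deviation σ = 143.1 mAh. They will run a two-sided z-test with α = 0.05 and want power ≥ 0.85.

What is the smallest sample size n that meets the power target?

n = 9

Standardized effect: d = |μ₁ − μ₀| / σ = |2468.1 − 2317.9| / 143.1 = 1.0496
Set Φ(δ − 1.960) = 0.85; then δ − 1.960 = Φ⁻¹(0.85) = 1.036, giving δ = 2.996.
(For δ > 0 the lower-tail rejection region contributes negligibly to power, so the one-term inversion is standard.)
δ = d·√n ⇒ n = (δ/d)² = (2.996 / 1.0496)² = 8.15.
Rounding up, n = 9.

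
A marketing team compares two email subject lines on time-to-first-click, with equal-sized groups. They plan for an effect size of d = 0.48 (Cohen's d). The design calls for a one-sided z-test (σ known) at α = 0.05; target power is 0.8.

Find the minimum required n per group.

Set Φ(δ − 1.645) = 0.8; then δ − 1.645 = Φ⁻¹(0.8) = 0.842, giving δ = 2.486.
δ = d·√(n/2) ⇒ n = 2(δ/d)² = 2 × (2.486 / 0.48)² = 53.67.
Round up to the next whole unit.

n = 54 per group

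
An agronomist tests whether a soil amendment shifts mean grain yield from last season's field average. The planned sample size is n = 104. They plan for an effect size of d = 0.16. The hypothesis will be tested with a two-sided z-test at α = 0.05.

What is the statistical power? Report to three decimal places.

Noncentrality parameter: δ = d·√n = 0.16 × √104 = 1.6317
Two-sided α = 0.05 → critical value z_{0.025} = 1.960.
Power = Φ(δ − 1.960) + Φ(−δ − 1.960) = Φ(-0.328) + Φ(-3.592) = 0.3714 + 0.0002 = 0.3715.

Power ≈ 0.372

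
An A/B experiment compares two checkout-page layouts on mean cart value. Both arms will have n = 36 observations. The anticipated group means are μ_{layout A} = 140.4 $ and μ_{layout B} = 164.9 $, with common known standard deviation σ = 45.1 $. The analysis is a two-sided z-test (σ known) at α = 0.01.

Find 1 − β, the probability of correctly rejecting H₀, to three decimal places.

Power ≈ 0.393

Standardized effect: d = |μ_{layout A} − μ_{layout B}| / σ = |140.4 − 164.9| / 45.1 = 0.5432
Noncentrality parameter: δ = d·√(n/2) = 0.5432 × √(36/2) = 2.3048
Critical value for a two-sided test at α = 0.01: z_{α/2} = 2.576.
Power = Φ(δ − 2.576) + Φ(−δ − 2.576) = Φ(-0.271) + Φ(-4.881) = 0.3932 + 0.0000 = 0.3932.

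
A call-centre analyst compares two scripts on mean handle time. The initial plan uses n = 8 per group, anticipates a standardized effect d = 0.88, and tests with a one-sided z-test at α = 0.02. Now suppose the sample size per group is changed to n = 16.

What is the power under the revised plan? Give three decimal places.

Power ≈ 0.668

With n = 16 per group: δ = d·√(n/2) = 0.88 × √(16/2) = 2.4890. Critical value z_{0.02} = 2.054.
Revised power = Φ(δ − 2.054) = Φ(0.435) = 0.6683.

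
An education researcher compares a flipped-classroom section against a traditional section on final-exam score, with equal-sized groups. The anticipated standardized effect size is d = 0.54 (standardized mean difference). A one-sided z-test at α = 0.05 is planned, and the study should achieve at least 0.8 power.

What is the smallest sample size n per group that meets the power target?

Set Φ(δ − 1.645) = 0.8; then δ − 1.645 = Φ⁻¹(0.8) = 0.842, giving δ = 2.486.
δ = d·√(n/2) ⇒ n = 2(δ/d)² = 2 × (2.486 / 0.54)² = 42.40.
Rounding up, n = 43 per group.

n = 43 per group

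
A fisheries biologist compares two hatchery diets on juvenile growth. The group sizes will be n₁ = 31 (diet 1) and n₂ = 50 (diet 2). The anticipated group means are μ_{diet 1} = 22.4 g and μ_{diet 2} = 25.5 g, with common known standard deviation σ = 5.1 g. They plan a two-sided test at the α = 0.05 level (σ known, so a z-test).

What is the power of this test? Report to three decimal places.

Power ≈ 0.758

Standardized effect: d = |μ_{diet 1} − μ_{diet 2}| / σ = |22.4 − 25.5| / 5.1 = 0.6078
Noncentrality parameter: δ = d / √(1/n₁ + 1/n₂) = 0.6078 / √(1/31 + 1/50) = 2.6590
Two-sided α = 0.05 → critical value z_{0.025} = 1.960.
Power = Φ(δ − 1.960) + Φ(−δ − 1.960) = Φ(0.699) + Φ(-4.619) = 0.7577 + 0.0000 = 0.7577.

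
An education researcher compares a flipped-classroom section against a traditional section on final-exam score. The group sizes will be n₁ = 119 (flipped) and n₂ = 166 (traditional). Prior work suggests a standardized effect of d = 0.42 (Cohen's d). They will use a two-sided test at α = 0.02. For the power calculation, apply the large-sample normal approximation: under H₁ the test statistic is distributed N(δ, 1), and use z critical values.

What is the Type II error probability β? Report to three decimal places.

β ≈ 0.121

Noncentrality parameter: δ = d / √(1/n₁ + 1/n₂) = 0.42 / √(1/119 + 1/166) = 3.4967
Two-sided α = 0.02 → critical value z_{0.01} = 2.326.
Power = Φ(δ − 2.326) + Φ(−δ − 2.326) = Φ(1.170) + Φ(-5.823) = 0.8791 + 0.0000 = 0.8791.
Type II error: β = 1 − power = 1 − 0.8791 = 0.1209.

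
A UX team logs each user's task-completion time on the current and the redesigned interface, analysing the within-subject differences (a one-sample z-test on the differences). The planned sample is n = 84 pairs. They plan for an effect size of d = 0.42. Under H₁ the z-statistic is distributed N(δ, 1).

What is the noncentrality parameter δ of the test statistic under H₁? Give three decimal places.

The noncentrality parameter scales effect size by the design's sample-size factor: δ = d·√n = 0.42 × √84 = 3.8494

δ ≈ 3.849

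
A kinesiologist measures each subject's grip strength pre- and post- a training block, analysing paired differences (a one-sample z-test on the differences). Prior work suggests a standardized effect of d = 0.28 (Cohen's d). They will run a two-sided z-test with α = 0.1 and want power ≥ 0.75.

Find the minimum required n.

For power 0.75 need Φ(δ − z_{0.05}) = 0.75, so δ = z_{0.05} + z_{0.25} = 1.645 + 0.674 = 2.319.
(For δ > 0 the lower-tail rejection region contributes negligibly to power, so the one-term inversion is standard.)
δ = d·√n ⇒ n = (δ/d)² = (2.319 / 0.28)² = 68.61.
Round up to the next whole unit.

n = 69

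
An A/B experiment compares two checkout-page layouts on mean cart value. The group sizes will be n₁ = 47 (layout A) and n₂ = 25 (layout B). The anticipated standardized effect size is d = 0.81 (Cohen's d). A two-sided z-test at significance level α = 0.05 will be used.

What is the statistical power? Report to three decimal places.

Noncentrality parameter: δ = d / √(1/n₁ + 1/n₂) = 0.81 / √(1/47 + 1/25) = 3.2722
Critical value for a two-sided test at α = 0.05: z_{α/2} = 1.960.
Power = Φ(δ − 1.960) + Φ(−δ − 1.960) = Φ(1.312) + Φ(-5.232) = 0.9053 + 0.0000 = 0.9053.

Power ≈ 0.905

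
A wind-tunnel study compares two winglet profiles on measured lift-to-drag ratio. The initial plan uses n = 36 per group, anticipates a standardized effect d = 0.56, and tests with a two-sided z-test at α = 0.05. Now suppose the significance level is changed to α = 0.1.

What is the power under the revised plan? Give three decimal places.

δ = d·√(n/2) = 0.56 × √(36/2) = 2.3759 (unchanged). New critical value: z_{0.05} = 1.645.
Revised power = Φ(δ − 1.645) + Φ(−δ − 1.645) = Φ(0.731) + Φ(-4.021) = 0.7676 + 0.0000 = 0.7676.

Power ≈ 0.768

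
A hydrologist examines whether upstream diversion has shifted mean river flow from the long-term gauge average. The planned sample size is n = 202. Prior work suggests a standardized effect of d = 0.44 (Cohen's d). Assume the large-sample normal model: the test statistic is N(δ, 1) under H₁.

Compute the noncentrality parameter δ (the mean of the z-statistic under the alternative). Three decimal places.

The noncentrality parameter scales effect size by the design's sample-size factor: δ = d·√n = 0.44 × √202 = 6.2536

δ ≈ 6.254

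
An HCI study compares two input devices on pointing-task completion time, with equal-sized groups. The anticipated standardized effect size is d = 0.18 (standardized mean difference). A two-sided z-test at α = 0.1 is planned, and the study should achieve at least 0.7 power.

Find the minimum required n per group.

Set Φ(δ − 1.645) = 0.7; then δ − 1.645 = Φ⁻¹(0.7) = 0.524, giving δ = 2.169.
(The Φ(−δ − z_{α/2}) term is vanishingly small for δ > 0 and is dropped in the standard sample-size formula.)
δ = d·√(n/2) ⇒ n = 2(δ/d)² = 2 × (2.169 / 0.18)² = 290.47.
Round up to the next whole unit.

n = 291 per group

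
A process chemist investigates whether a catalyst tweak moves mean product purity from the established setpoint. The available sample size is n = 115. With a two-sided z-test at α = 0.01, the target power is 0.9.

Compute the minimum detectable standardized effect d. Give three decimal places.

d ≈ 0.360

Required noncentrality: δ = z_{0.005} + z_{0.10} = 2.576 + 1.282 = 3.857.
(The second rejection-region term Φ(−δ − z_{α/2}) is negligible and dropped.)
δ = d·√n ⇒ d = δ/√n = 3.857/√115 = 0.3597.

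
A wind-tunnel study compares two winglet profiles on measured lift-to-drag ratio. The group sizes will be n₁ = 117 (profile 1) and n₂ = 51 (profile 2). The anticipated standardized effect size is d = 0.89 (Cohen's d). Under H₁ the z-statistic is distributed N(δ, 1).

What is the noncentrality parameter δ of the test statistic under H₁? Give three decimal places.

δ ≈ 5.304

The noncentrality parameter scales effect size by the design's sample-size factor: δ = d / √(1/n₁ + 1/n₂) = 0.89 / √(1/117 + 1/51) = 5.3041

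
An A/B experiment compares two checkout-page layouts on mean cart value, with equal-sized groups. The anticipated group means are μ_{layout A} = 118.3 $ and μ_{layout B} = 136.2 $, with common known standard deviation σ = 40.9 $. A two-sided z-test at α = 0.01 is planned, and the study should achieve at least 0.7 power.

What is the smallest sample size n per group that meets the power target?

Standardized effect: d = |μ_{layout A} − μ_{layout B}| / σ = |118.3 − 136.2| / 40.9 = 0.4377
For power 0.7 need Φ(δ − z_{0.005}) = 0.7, so δ = z_{0.005} + z_{0.30} = 2.576 + 0.524 = 3.100.
(Ignoring the negligible lower-tail rejection probability gives the usual closed-form inversion.)
δ = d·√(n/2) ⇒ n = 2(δ/d)² = 2 × (3.100 / 0.4377)² = 100.36.
Rounding up, n = 101 per group.

n = 101 per group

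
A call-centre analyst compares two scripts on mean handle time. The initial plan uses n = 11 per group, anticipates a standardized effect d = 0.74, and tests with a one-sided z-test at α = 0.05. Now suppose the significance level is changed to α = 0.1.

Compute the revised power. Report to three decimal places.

δ = d·√(n/2) = 0.74 × √(11/2) = 1.7355 (unchanged). New critical value: z_{0.1} = 1.282.
Revised power = Φ(δ − 1.282) = Φ(0.454) = 0.6751.

Power ≈ 0.675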